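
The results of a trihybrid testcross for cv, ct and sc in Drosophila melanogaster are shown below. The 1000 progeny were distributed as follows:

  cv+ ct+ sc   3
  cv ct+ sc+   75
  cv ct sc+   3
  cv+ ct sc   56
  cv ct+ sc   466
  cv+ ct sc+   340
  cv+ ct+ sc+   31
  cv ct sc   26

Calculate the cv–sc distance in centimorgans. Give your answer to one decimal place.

13.7 centimorgans

The two most frequent reciprocal classes, cv+ ct sc+ and cv ct+ sc, are the parental types, so the F1 was cv+ ct sc+ / cv ct+ sc.
The two rarest classes, cv ct sc+ and cv+ ct+ sc, are the double crossovers. Comparing them with the parentals, only the cv allele has switched, so cv is the middle locus and the order is sc – cv – ct.
Crossovers in the sc–cv interval produce the single-crossover classes cv+ ct sc and cv ct+ sc+ (56 + 75 = 131) plus the double crossovers (6).
RF(sc–cv) = (131 + 6) / 1000 = 137/1000 = 0.1370 → 13.7 centimorgans.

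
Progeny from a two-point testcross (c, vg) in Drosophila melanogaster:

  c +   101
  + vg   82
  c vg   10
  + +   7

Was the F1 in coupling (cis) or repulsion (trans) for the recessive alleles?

The two most frequent classes are + vg (82) and c + (101); these are the parental (non-recombinant) types.
So the F1 carried + vg on one chromosome and c + on the other — the recessive alleles are on opposite chromosomes (trans / repulsion).

trans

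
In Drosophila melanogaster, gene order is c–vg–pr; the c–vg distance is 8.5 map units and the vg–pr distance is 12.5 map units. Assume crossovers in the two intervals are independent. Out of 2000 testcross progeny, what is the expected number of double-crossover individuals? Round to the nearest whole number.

21

Map distances give recombination frequencies of 0.085 and 0.125 for the two intervals.
With no interference, expected double-crossover frequency = 0.085 × 0.125 = 0.01063.
Expected number = 0.01063 × 2000 = 21.25 ≈ 21.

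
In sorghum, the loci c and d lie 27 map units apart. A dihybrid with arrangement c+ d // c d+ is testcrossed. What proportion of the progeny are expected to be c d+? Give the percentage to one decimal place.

A map distance of 27 map units corresponds to a recombination frequency of 0.270.
The F1 is c+ d / c d+, so c d+ is a parental gamete class with expected frequency (1 − r)/2 = 0.730/2 = 0.3650.
That is 0.3650 = 36.5% of the progeny.

36.5%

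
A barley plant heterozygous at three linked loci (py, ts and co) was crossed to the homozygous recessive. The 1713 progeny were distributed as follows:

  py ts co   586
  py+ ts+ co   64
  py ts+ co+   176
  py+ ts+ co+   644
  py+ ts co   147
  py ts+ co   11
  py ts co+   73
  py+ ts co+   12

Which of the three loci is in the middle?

ts

The two most frequent reciprocal classes, py ts co and py+ ts+ co+, are the parental types, so the F1 was py ts co / py+ ts+ co+.
The two rarest classes, py ts+ co and py+ ts co+, are the double crossovers. Comparing them with the parentals, only the ts allele has switched, so ts is the middle locus and the order is co – ts – py.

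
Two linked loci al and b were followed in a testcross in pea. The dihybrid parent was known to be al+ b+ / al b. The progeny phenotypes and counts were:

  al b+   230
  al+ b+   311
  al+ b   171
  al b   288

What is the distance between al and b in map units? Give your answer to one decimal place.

The recombinant classes are al+ b and al b+: 171 + 230 = 401.
Recombination frequency = 401/1000 = 0.4010 ≈ 40.1%, i.e. 40.1 map units.

40.1 map units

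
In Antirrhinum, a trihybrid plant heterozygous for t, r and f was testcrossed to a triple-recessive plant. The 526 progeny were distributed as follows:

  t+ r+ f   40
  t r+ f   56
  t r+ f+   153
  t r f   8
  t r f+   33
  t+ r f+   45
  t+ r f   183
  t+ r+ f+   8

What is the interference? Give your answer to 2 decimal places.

The two most frequent reciprocal classes, t+ r f and t r+ f+, are the parental types, so the F1 was t+ r f / t r+ f+.
The two rarest classes, t r f and t+ r+ f+, are the double crossovers. Comparing them with the parentals, only the t allele has switched, so t is the middle locus and the order is f – t – r.
f–t: (101 + 16)/526 = 0.2224; t–r: (73 + 16)/526 = 0.1692.
Expected DCO frequency = 0.2224 × 0.1692 ≈ 0.03763; observed = 16/526 ≈ 0.03042.
Coefficient of coincidence = 0.03042/0.03763 ≈ 0.81; interference = 1 − 0.81 = 0.19.

0.19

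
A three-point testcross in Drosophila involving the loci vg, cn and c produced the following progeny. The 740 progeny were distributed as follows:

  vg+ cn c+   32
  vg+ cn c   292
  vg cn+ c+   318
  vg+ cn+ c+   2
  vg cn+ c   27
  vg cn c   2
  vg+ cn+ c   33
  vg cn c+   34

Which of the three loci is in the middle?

vg

The two most frequent reciprocal classes, vg+ cn c and vg cn+ c+, are the parental types, so the F1 was vg+ cn c / vg cn+ c+.
The two rarest classes, vg cn c and vg+ cn+ c+, are the double crossovers. Comparing them with the parentals, only the vg allele has switched, so vg is the middle locus and the order is cn – vg – c.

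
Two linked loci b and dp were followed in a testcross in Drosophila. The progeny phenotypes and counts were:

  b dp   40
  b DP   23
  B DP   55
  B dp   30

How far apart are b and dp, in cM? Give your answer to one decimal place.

The two most frequent classes, B DP (55) and b dp (40), are the parental types, so the F1 was B DP / b dp.
The recombinant classes are B dp and b DP: 30 + 23 = 53.
Recombination frequency = 53/148 = 0.3581 ≈ 35.8%, i.e. 35.8 cM.

35.8 cM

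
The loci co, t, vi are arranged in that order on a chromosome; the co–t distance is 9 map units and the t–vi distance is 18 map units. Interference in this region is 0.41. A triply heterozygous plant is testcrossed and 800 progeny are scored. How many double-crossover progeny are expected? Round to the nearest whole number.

Map distances give recombination frequencies of 0.090 and 0.180 for the two intervals.
With interference 0.41 (so coincidence = 0.59), expected double-crossover frequency = 0.090 × 0.180 × 0.59 = 0.00956.
Expected number = 0.00956 × 800 = 7.65 ≈ 8.

8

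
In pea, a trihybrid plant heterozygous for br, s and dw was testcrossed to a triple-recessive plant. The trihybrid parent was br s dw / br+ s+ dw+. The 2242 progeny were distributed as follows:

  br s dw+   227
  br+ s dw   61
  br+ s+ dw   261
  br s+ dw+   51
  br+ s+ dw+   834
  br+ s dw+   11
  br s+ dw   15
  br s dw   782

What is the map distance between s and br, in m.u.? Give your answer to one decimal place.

The two rarest classes, br s+ dw and br+ s dw+, are the double crossovers. Comparing them with the parentals, only the s allele has switched, so s is the middle locus and the order is br – s – dw.
Crossovers in the br–s interval produce the single-crossover classes br+ s dw and br s+ dw+ (61 + 51 = 112) plus the double crossovers (26).
RF(br–s) = (112 + 26) / 2242 = 138/2242 = 0.0616 → 6.2 m.u.

6.2 m.u.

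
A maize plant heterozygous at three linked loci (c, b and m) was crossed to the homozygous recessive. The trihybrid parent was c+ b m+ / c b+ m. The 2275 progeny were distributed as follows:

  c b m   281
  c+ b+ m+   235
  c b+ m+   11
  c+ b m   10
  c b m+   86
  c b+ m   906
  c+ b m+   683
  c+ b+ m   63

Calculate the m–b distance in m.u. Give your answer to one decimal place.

23.6 m.u.

The two rarest classes, c+ b m and c b+ m+, are the double crossovers. Comparing them with the parentals, only the m allele has switched, so m is the middle locus and the order is c – m – b.
Crossovers in the m–b interval produce the single-crossover classes c+ b+ m+ and c b m (235 + 281 = 516) plus the double crossovers (21).
RF(m–b) = (516 + 21) / 2275 = 537/2275 = 0.2360 → 23.6 m.u.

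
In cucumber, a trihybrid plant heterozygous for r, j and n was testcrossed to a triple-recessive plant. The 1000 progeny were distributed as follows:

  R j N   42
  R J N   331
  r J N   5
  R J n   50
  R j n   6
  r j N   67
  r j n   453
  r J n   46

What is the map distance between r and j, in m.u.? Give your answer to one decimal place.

9.9 m.u.

The two most frequent reciprocal classes, R J N and r j n, are the parental types, so the F1 was R J N / r j n.
The two rarest classes, r J N and R j n, are the double crossovers. Comparing them with the parentals, only the r allele has switched, so r is the middle locus and the order is n – r – j.
Crossovers in the r–j interval produce the single-crossover classes R j N and r J n (42 + 46 = 88) plus the double crossovers (11).
RF(r–j) = (88 + 11) / 1000 = 99/1000 = 0.0990 → 9.9 m.u.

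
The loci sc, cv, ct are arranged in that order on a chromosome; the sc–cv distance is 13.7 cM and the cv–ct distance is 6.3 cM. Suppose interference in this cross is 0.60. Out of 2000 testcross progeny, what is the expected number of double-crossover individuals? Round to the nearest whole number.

Map distances give recombination frequencies of 0.137 and 0.063 for the two intervals.
With interference 0.60 (so coincidence = 0.40), expected double-crossover frequency = 0.137 × 0.063 × 0.40 = 0.00345.
Expected number = 0.00345 × 2000 = 6.90 ≈ 7.

7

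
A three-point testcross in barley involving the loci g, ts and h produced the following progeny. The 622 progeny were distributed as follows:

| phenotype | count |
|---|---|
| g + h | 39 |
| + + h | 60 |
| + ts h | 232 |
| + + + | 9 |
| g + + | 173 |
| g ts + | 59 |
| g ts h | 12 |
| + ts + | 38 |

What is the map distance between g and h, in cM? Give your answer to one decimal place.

The two most frequent reciprocal classes, + ts h and g + +, are the parental types, so the F1 was + ts h / g + +.
The two rarest classes, g ts h and + + +, are the double crossovers. Comparing them with the parentals, only the g allele has switched, so g is the middle locus and the order is ts – g – h.
Crossovers in the g–h interval produce the single-crossover classes + ts + and g + h (38 + 39 = 77) plus the double crossovers (21).
RF(g–h) = (77 + 21) / 622 = 98/622 = 0.1576 → 15.8 cM.

15.8 cM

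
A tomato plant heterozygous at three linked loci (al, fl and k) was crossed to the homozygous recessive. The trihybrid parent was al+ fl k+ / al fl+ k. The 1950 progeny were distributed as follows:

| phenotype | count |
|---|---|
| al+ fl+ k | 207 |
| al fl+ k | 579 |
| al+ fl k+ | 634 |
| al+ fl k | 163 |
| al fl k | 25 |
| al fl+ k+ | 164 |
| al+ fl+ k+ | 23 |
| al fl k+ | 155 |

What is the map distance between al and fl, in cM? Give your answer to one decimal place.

The two rarest classes, al+ fl+ k+ and al fl k, are the double crossovers. Comparing them with the parentals, only the fl allele has switched, so fl is the middle locus and the order is al – fl – k.
Crossovers in the al–fl interval produce the single-crossover classes al fl k+ and al+ fl+ k (155 + 207 = 362) plus the double crossovers (48).
RF(al–fl) = (362 + 48) / 1950 = 410/1950 = 0.2103 → 21.0 cM.

21.0 cM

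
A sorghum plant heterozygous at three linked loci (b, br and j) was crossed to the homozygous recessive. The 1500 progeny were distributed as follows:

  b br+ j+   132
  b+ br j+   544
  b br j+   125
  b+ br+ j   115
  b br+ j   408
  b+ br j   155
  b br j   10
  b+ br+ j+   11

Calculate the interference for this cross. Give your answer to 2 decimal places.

The two most frequent reciprocal classes, b+ br j+ and b br+ j, are the parental types, so the F1 was b+ br j+ / b br+ j.
The two rarest classes, b+ br+ j+ and b br j, are the double crossovers. Comparing them with the parentals, only the br allele has switched, so br is the middle locus and the order is b – br – j.
b–br: (240 + 21)/1500 = 0.1740; br–j: (287 + 21)/1500 = 0.2053.
Expected DCO frequency = 0.1740 × 0.2053 ≈ 0.03572; observed = 21/1500 ≈ 0.01400.
Coefficient of coincidence = 0.01400/0.03572 ≈ 0.39; interference = 1 − 0.39 = 0.61.

0.61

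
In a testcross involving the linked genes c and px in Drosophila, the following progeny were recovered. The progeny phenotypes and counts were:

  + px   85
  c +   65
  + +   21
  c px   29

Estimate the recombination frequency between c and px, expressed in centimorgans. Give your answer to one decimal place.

25.0 centimorgans

The two most frequent classes, + px (85) and c + (65), are the parental types, so the F1 was + px / c +.
The recombinant classes are + + and c px: 21 + 29 = 50.
Recombination frequency = 50/200 = 0.2500 ≈ 25.0%, i.e. 25.0 centimorgans.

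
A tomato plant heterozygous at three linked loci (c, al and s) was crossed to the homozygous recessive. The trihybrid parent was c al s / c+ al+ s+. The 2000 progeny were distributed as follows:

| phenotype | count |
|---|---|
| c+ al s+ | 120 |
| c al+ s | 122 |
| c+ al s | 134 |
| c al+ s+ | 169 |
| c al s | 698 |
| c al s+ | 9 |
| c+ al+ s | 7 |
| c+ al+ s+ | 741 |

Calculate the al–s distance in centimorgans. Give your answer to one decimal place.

12.9 centimorgans

The two rarest classes, c al s+ and c+ al+ s, are the double crossovers. Comparing them with the parentals, only the s allele has switched, so s is the middle locus and the order is c – s – al.
Crossovers in the s–al interval produce the single-crossover classes c al+ s and c+ al s+ (122 + 120 = 242) plus the double crossovers (16).
RF(s–al) = (242 + 16) / 2000 = 258/2000 = 0.1290 → 12.9 centimorgans.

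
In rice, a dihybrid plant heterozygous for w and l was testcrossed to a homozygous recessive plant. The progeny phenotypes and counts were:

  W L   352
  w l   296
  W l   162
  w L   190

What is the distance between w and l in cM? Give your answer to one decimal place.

35.2 cM

The two most frequent classes, W L (352) and w l (296), are the parental types, so the F1 was W L / w l.
The recombinant classes are W l and w L: 162 + 190 = 352.
Recombination frequency = 352/1000 = 0.3520 ≈ 35.2%, i.e. 35.2 cM.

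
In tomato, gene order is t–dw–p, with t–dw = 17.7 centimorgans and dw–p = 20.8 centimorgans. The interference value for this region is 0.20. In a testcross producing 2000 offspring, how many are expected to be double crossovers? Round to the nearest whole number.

Map distances give recombination frequencies of 0.177 and 0.208 for the two intervals.
With interference 0.20 (so coincidence = 0.80), expected double-crossover frequency = 0.177 × 0.208 × 0.80 = 0.02945.
Expected number = 0.02945 × 2000 = 58.91 ≈ 59.

59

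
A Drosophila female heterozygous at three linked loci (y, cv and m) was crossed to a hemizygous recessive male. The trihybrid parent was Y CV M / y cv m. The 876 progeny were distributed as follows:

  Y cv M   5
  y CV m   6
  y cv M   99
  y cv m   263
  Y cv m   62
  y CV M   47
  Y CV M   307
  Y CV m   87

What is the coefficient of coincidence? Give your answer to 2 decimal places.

0.41

The two rarest classes, Y cv M and y CV m, are the double crossovers. Comparing them with the parentals, only the cv allele has switched, so cv is the middle locus and the order is y – cv – m.
y–cv: (109 + 11)/876 = 0.1370; cv–m: (186 + 11)/876 = 0.2249.
Expected DCO frequency = 0.1370 × 0.2249 ≈ 0.03081; observed = 11/876 ≈ 0.01256.
Coefficient of coincidence = 0.01256/0.03081 ≈ 0.41.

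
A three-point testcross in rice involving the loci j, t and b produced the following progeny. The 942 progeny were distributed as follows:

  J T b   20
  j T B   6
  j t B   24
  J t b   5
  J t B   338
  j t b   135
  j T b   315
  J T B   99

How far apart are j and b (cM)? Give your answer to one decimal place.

The two most frequent reciprocal classes, J t B and j T b, are the parental types, so the F1 was J t B / j T b.
The two rarest classes, J t b and j T B, are the double crossovers. Comparing them with the parentals, only the b allele has switched, so b is the middle locus and the order is j – b – t.
Crossovers in the j–b interval produce the single-crossover classes j t B and J T b (24 + 20 = 44) plus the double crossovers (11).
RF(j–b) = (44 + 11) / 942 = 55/942 = 0.0584 → 5.8 cM.

5.8 cM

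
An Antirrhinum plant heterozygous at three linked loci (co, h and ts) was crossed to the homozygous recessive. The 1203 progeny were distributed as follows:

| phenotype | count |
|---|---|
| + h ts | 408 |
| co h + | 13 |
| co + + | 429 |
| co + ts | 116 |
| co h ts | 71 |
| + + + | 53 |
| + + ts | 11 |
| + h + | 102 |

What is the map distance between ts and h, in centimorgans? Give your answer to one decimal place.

20.1 centimorgans

The two most frequent reciprocal classes, + h ts and co + +, are the parental types, so the F1 was + h ts / co + +.
The two rarest classes, + + ts and co h +, are the double crossovers. Comparing them with the parentals, only the h allele has switched, so h is the middle locus and the order is ts – h – co.
Crossovers in the ts–h interval produce the single-crossover classes + h + and co + ts (102 + 116 = 218) plus the double crossovers (24).
RF(ts–h) = (218 + 24) / 1203 = 242/1203 = 0.2012 → 20.1 centimorgans.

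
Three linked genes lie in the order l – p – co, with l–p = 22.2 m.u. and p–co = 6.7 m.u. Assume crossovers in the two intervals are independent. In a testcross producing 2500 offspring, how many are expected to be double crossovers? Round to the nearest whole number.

37

Map distances give recombination frequencies of 0.222 and 0.067 for the two intervals.
With no interference, expected double-crossover frequency = 0.222 × 0.067 = 0.01487.
Expected number = 0.01487 × 2500 = 37.19 ≈ 37.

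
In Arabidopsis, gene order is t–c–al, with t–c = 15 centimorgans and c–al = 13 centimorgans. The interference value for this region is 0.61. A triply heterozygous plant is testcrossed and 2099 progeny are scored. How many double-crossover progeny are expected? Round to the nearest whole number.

Map distances give recombination frequencies of 0.150 and 0.130 for the two intervals.
With interference 0.61 (so coincidence = 0.39), expected double-crossover frequency = 0.150 × 0.130 × 0.39 = 0.00761.
Expected number = 0.00761 × 2099 = 15.96 ≈ 16.

16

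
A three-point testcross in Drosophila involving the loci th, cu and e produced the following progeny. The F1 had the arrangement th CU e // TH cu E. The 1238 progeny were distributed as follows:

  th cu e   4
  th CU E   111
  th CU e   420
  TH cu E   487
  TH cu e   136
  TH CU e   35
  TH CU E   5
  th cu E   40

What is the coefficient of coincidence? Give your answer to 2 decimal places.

The two rarest classes, th cu e and TH CU E, are the double crossovers. Comparing them with the parentals, only the cu allele has switched, so cu is the middle locus and the order is e – cu – th.
e–cu: (247 + 9)/1238 = 0.2068; cu–th: (75 + 9)/1238 = 0.0679.
Expected DCO frequency = 0.2068 × 0.0679 ≈ 0.01404; observed = 9/1238 ≈ 0.00727.
Coefficient of coincidence = 0.00727/0.01404 ≈ 0.52.

0.52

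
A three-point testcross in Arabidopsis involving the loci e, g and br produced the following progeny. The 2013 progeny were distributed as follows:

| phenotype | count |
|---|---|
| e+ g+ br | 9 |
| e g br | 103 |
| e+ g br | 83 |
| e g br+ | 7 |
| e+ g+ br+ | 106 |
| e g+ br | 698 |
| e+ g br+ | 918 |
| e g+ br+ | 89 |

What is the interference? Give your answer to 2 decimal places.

The two most frequent reciprocal classes, e+ g br+ and e g+ br, are the parental types, so the F1 was e+ g br+ / e g+ br.
The two rarest classes, e g br+ and e+ g+ br, are the double crossovers. Comparing them with the parentals, only the e allele has switched, so e is the middle locus and the order is g – e – br.
g–e: (209 + 16)/2013 = 0.1118; e–br: (172 + 16)/2013 = 0.0934.
Expected DCO frequency = 0.1118 × 0.0934 ≈ 0.01044; observed = 16/2013 ≈ 0.00795.
Coefficient of coincidence = 0.00795/0.01044 ≈ 0.76; interference = 1 − 0.76 = 0.24.

0.24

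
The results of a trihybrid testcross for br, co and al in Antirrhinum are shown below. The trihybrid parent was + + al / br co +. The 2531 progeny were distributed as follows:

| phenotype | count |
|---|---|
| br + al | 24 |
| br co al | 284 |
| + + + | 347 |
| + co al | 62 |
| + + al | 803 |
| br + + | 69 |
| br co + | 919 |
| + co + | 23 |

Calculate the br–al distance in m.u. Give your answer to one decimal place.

26.8 m.u.

The two rarest classes, br + al and + co +, are the double crossovers. Comparing them with the parentals, only the br allele has switched, so br is the middle locus and the order is co – br – al.
Crossovers in the br–al interval produce the single-crossover classes + + + and br co al (347 + 284 = 631) plus the double crossovers (47).
RF(br–al) = (631 + 47) / 2531 = 678/2531 = 0.2679 → 26.8 m.u.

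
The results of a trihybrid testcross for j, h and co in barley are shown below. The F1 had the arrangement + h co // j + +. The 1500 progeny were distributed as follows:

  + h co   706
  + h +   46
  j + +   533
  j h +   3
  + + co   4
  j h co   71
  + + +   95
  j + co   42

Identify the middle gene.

The two rarest classes, + + co and j h +, are the double crossovers. Comparing them with the parentals, only the h allele has switched, so h is the middle locus and the order is j – h – co.

h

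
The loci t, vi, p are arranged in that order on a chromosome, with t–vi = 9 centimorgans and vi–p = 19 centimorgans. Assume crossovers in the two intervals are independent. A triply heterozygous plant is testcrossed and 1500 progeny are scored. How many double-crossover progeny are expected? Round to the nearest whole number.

Map distances give recombination frequencies of 0.090 and 0.190 for the two intervals.
With no interference, expected double-crossover frequency = 0.090 × 0.190 = 0.01710.
Expected number = 0.01710 × 1500 = 25.65 ≈ 26.

26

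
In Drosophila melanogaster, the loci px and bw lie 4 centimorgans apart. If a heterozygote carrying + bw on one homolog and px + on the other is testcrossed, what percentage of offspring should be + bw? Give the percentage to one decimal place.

A map distance of 4 centimorgans corresponds to a recombination frequency of 0.040.
The F1 is + bw / px +, so + bw is a parental gamete class with expected frequency (1 − r)/2 = 0.960/2 = 0.4800.
That is 0.4800 = 48.0% of the progeny.

48.0%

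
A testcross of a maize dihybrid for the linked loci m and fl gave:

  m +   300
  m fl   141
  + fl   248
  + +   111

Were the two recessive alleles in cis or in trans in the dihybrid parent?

The two most frequent classes are + fl (248) and m + (300); these are the parental (non-recombinant) types.
So the F1 carried + fl on one chromosome and m + on the other — the recessive alleles are on opposite chromosomes (trans / repulsion).

trans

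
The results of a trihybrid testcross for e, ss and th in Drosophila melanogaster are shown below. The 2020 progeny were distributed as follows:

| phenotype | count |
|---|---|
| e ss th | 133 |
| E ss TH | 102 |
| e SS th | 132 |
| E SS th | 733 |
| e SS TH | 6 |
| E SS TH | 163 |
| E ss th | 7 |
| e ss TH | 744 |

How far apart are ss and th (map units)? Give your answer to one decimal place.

The two most frequent reciprocal classes, e ss TH and E SS th, are the parental types, so the F1 was e ss TH / E SS th.
The two rarest classes, e SS TH and E ss th, are the double crossovers. Comparing them with the parentals, only the ss allele has switched, so ss is the middle locus and the order is e – ss – th.
Crossovers in the ss–th interval produce the single-crossover classes e ss th and E SS TH (133 + 163 = 296) plus the double crossovers (13).
RF(ss–th) = (296 + 13) / 2020 = 309/2020 = 0.1530 → 15.3 map units.

15.3 map units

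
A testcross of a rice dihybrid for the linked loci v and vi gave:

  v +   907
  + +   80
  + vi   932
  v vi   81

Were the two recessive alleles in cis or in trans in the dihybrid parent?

The two most frequent classes are + vi (932) and v + (907); these are the parental (non-recombinant) types.
So the F1 carried + vi on one chromosome and v + on the other — the recessive alleles are on opposite chromosomes (trans / repulsion).

trans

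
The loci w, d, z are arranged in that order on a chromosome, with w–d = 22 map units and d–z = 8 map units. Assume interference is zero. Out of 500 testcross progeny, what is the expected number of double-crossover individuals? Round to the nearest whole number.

9

Map distances give recombination frequencies of 0.220 and 0.080 for the two intervals.
With no interference, expected double-crossover frequency = 0.220 × 0.080 = 0.01760.
Expected number = 0.01760 × 500 = 8.80 ≈ 9.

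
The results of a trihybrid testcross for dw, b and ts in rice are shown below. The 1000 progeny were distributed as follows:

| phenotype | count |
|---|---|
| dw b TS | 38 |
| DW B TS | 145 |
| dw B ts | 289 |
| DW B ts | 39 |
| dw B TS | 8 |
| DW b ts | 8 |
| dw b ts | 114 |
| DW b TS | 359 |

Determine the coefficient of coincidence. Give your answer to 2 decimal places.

0.63

The two most frequent reciprocal classes, dw B ts and DW b TS, are the parental types, so the F1 was dw B ts / DW b TS.
The two rarest classes, dw B TS and DW b ts, are the double crossovers. Comparing them with the parentals, only the ts allele has switched, so ts is the middle locus and the order is b – ts – dw.
b–ts: (259 + 16)/1000 = 0.2750; ts–dw: (77 + 16)/1000 = 0.0930.
Expected DCO frequency = 0.2750 × 0.0930 ≈ 0.02558; observed = 16/1000 ≈ 0.01600.
Coefficient of coincidence = 0.01600/0.02558 ≈ 0.63.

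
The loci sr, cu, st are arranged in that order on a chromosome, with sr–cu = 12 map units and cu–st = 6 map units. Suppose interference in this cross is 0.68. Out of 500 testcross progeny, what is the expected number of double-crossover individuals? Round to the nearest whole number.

Map distances give recombination frequencies of 0.120 and 0.060 for the two intervals.
With interference 0.68 (so coincidence = 0.32), expected double-crossover frequency = 0.120 × 0.060 × 0.32 = 0.00230.
Expected number = 0.00230 × 500 = 1.15 ≈ 1.

1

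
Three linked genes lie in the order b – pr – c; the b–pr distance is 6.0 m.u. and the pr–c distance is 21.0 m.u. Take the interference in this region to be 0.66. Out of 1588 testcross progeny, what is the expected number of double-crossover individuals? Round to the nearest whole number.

7

Map distances give recombination frequencies of 0.060 and 0.210 for the two intervals.
With interference 0.66 (so coincidence = 0.34), expected double-crossover frequency = 0.060 × 0.210 × 0.34 = 0.00428.
Expected number = 0.00428 × 1588 = 6.80 ≈ 7.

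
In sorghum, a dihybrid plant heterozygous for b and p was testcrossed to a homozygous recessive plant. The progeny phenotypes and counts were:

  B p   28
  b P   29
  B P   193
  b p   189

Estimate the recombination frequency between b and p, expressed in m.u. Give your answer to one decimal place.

13.0 m.u.

The two most frequent classes, B P (193) and b p (189), are the parental types, so the F1 was B P / b p.
The recombinant classes are B p and b P: 28 + 29 = 57.
Recombination frequency = 57/439 = 0.1298 ≈ 13.0%, i.e. 13.0 m.u.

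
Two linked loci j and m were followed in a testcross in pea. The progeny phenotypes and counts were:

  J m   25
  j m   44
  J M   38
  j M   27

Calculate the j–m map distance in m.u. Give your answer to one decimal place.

The two most frequent classes, J M (38) and j m (44), are the parental types, so the F1 was J M / j m.
The recombinant classes are J m and j M: 25 + 27 = 52.
Recombination frequency = 52/134 = 0.3881 ≈ 38.8%, i.e. 38.8 m.u.

38.8 m.u.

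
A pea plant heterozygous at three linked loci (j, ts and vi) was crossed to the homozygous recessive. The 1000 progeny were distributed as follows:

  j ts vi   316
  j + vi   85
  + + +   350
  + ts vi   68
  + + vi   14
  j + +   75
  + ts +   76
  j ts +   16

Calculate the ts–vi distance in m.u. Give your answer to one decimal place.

The two most frequent reciprocal classes, j ts vi and + + +, are the parental types, so the F1 was j ts vi / + + +.
The two rarest classes, j ts + and + + vi, are the double crossovers. Comparing them with the parentals, only the vi allele has switched, so vi is the middle locus and the order is ts – vi – j.
Crossovers in the ts–vi interval produce the single-crossover classes j + vi and + ts + (85 + 76 = 161) plus the double crossovers (30).
RF(ts–vi) = (161 + 30) / 1000 = 191/1000 = 0.1910 → 19.1 m.u.

19.1 m.u.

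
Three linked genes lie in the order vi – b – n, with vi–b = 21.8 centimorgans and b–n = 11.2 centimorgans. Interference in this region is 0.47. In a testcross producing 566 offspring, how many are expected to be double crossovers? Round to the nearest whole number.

7

Map distances give recombination frequencies of 0.218 and 0.112 for the two intervals.
With interference 0.47 (so coincidence = 0.53), expected double-crossover frequency = 0.218 × 0.112 × 0.53 = 0.01294.
Expected number = 0.01294 × 566 = 7.32 ≈ 7.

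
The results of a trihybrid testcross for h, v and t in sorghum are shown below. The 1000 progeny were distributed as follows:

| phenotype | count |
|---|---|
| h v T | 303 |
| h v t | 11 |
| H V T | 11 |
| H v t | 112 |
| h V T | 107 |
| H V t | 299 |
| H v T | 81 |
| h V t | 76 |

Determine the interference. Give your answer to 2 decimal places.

The two most frequent reciprocal classes, h v T and H V t, are the parental types, so the F1 was h v T / H V t.
The two rarest classes, h v t and H V T, are the double crossovers. Comparing them with the parentals, only the t allele has switched, so t is the middle locus and the order is h – t – v.
h–t: (157 + 22)/1000 = 0.1790; t–v: (219 + 22)/1000 = 0.2410.
Expected DCO frequency = 0.1790 × 0.2410 ≈ 0.04314; observed = 22/1000 ≈ 0.02200.
Coefficient of coincidence = 0.02200/0.04314 ≈ 0.51; interference = 1 − 0.51 = 0.49.

0.49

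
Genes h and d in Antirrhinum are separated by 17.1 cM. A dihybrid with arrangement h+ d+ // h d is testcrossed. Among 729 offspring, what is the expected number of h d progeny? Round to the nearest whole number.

A map distance of 17.1 cM corresponds to a recombination frequency of 0.171.
The F1 is h+ d+ / h d, so h d is a parental gamete class with expected frequency (1 − r)/2 = 0.829/2 = 0.4145.
Expected number = 0.4145 × 729 = 302.17 ≈ 302.

302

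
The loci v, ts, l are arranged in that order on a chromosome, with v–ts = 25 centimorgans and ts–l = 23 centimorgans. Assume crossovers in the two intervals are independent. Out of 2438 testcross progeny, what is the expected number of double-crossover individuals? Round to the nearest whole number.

Map distances give recombination frequencies of 0.250 and 0.230 for the two intervals.
With no interference, expected double-crossover frequency = 0.250 × 0.230 = 0.05750.
Expected number = 0.05750 × 2438 = 140.19 ≈ 140.

140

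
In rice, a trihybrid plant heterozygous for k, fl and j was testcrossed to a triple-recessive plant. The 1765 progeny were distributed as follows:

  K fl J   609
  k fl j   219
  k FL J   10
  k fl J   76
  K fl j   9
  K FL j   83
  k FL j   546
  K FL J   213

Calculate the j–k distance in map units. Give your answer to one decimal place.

The two most frequent reciprocal classes, K fl J and k FL j, are the parental types, so the F1 was K fl J / k FL j.
The two rarest classes, K fl j and k FL J, are the double crossovers. Comparing them with the parentals, only the j allele has switched, so j is the middle locus and the order is fl – j – k.
Crossovers in the j–k interval produce the single-crossover classes k fl J and K FL j (76 + 83 = 159) plus the double crossovers (19).
RF(j–k) = (159 + 19) / 1765 = 178/1765 = 0.1008 → 10.1 map units.

10.1 map units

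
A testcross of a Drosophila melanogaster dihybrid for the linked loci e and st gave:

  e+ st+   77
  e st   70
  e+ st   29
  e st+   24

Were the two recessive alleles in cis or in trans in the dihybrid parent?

The two most frequent classes are e+ st+ (77) and e st (70); these are the parental (non-recombinant) types.
So the F1 carried e+ st+ on one chromosome and e st on the other — the recessive alleles are on the same chromosome (cis / coupling).

cis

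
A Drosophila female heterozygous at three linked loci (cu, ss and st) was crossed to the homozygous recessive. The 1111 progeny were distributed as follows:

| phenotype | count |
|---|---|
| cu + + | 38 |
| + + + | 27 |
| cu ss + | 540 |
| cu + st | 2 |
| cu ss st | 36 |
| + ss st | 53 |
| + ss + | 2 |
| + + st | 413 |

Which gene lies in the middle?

The two most frequent reciprocal classes, cu ss + and + + st, are the parental types, so the F1 was cu ss + / + + st.
The two rarest classes, + ss + and cu + st, are the double crossovers. Comparing them with the parentals, only the cu allele has switched, so cu is the middle locus and the order is st – cu – ss.

cu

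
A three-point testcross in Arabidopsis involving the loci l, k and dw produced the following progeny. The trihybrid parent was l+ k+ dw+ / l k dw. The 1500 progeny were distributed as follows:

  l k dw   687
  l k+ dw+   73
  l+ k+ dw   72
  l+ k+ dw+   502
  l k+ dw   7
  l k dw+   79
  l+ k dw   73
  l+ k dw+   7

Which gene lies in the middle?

The two rarest classes, l+ k dw+ and l k+ dw, are the double crossovers. Comparing them with the parentals, only the k allele has switched, so k is the middle locus and the order is l – k – dw.

k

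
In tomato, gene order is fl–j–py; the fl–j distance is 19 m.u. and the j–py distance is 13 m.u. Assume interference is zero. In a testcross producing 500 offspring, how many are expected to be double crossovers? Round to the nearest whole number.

Map distances give recombination frequencies of 0.190 and 0.130 for the two intervals.
With no interference, expected double-crossover frequency = 0.190 × 0.130 = 0.02470.
Expected number = 0.02470 × 500 = 12.35 ≈ 12.

12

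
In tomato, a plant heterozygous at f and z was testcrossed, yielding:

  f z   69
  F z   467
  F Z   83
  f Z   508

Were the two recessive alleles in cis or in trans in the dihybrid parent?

trans

The two most frequent classes are F z (467) and f Z (508); these are the parental (non-recombinant) types.
So the F1 carried F z on one chromosome and f Z on the other — the recessive alleles are on opposite chromosomes (trans / repulsion).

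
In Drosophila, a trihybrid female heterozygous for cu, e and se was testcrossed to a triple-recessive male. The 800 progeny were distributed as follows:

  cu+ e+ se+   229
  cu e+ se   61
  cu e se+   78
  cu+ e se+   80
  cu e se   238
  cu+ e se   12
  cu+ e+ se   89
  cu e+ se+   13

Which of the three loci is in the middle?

The two most frequent reciprocal classes, cu e se and cu+ e+ se+, are the parental types, so the F1 was cu e se / cu+ e+ se+.
The two rarest classes, cu+ e se and cu e+ se+, are the double crossovers. Comparing them with the parentals, only the cu allele has switched, so cu is the middle locus and the order is se – cu – e.

cu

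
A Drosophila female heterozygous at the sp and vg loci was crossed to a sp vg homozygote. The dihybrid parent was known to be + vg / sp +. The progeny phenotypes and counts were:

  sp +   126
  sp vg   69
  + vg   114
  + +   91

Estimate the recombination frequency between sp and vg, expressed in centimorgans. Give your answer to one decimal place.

40.0 centimorgans

The recombinant classes are + + and sp vg: 91 + 69 = 160.
Recombination frequency = 160/400 = 0.4000 ≈ 40.0%, i.e. 40.0 centimorgans.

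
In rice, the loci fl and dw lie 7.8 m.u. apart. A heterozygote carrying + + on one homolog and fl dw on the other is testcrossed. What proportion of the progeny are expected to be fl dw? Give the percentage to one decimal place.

46.1%

A map distance of 7.8 m.u. corresponds to a recombination frequency of 0.078.
The F1 is + + / fl dw, so fl dw is a parental gamete class with expected frequency (1 − r)/2 = 0.922/2 = 0.4610.
That is 0.4610 = 46.1% of the progeny.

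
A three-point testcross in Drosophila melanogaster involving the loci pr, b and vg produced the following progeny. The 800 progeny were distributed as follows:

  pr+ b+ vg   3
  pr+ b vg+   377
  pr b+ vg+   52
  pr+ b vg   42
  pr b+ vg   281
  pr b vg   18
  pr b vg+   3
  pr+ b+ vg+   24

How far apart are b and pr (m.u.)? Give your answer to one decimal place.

6.0 m.u.

The two most frequent reciprocal classes, pr+ b vg+ and pr b+ vg, are the parental types, so the F1 was pr+ b vg+ / pr b+ vg.
The two rarest classes, pr b vg+ and pr+ b+ vg, are the double crossovers. Comparing them with the parentals, only the pr allele has switched, so pr is the middle locus and the order is vg – pr – b.
Crossovers in the pr–b interval produce the single-crossover classes pr+ b+ vg+ and pr b vg (24 + 18 = 42) plus the double crossovers (6).
RF(pr–b) = (42 + 6) / 800 = 48/800 = 0.0600 → 6.0 m.u.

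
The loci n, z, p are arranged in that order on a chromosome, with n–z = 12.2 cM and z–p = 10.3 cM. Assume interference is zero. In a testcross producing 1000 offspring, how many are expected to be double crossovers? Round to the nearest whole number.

13

Map distances give recombination frequencies of 0.122 and 0.103 for the two intervals.
With no interference, expected double-crossover frequency = 0.122 × 0.103 = 0.01257.
Expected number = 0.01257 × 1000 = 12.57 ≈ 13.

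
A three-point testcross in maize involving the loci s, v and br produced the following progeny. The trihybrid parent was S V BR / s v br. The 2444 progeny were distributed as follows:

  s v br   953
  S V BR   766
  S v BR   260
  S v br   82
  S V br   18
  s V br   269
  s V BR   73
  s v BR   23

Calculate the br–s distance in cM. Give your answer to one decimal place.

8.0 cM

The two rarest classes, S V br and s v BR, are the double crossovers. Comparing them with the parentals, only the br allele has switched, so br is the middle locus and the order is s – br – v.
Crossovers in the s–br interval produce the single-crossover classes s V BR and S v br (73 + 82 = 155) plus the double crossovers (41).
RF(s–br) = (155 + 41) / 2444 = 196/2444 = 0.0802 → 8.0 cM.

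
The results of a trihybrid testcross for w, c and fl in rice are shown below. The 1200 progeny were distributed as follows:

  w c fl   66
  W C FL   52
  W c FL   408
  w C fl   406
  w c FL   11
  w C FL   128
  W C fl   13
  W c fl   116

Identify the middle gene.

The two most frequent reciprocal classes, w C fl and W c FL, are the parental types, so the F1 was w C fl / W c FL.
The two rarest classes, W C fl and w c FL, are the double crossovers. Comparing them with the parentals, only the w allele has switched, so w is the middle locus and the order is c – w – fl.

w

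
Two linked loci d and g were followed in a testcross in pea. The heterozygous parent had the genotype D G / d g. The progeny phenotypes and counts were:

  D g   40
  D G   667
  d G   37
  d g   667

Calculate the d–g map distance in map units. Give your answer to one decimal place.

The recombinant classes are D g and d G: 40 + 37 = 77.
Recombination frequency = 77/1411 = 0.0546 ≈ 5.5%, i.e. 5.5 map units.

5.5 map units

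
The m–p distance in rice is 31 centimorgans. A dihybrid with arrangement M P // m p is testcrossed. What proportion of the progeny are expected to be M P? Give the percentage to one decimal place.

34.5%

A map distance of 31 centimorgans corresponds to a recombination frequency of 0.310.
The F1 is M P / m p, so M P is a parental gamete class with expected frequency (1 − r)/2 = 0.690/2 = 0.3450.
That is 0.3450 = 34.5% of the progeny.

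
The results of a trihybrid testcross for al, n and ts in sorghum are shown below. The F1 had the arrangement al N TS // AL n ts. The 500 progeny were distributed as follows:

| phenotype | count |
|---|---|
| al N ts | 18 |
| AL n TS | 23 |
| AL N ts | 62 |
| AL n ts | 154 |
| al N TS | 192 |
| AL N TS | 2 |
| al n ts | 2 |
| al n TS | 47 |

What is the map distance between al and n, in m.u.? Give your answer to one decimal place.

22.6 m.u.

The two rarest classes, AL N TS and al n ts, are the double crossovers. Comparing them with the parentals, only the al allele has switched, so al is the middle locus and the order is ts – al – n.
Crossovers in the al–n interval produce the single-crossover classes al n TS and AL N ts (47 + 62 = 109) plus the double crossovers (4).
RF(al–n) = (109 + 4) / 500 = 113/500 = 0.2260 → 22.6 m.u.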